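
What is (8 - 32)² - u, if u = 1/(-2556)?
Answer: 1472257/2556 ≈ 576.00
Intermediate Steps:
u = -1/2556 ≈ -0.00039124
(8 - 32)² - u = (8 - 32)² - 1*(-1/2556) = (-24)² + 1/2556 = 576 + 1/2556 = 1472257/2556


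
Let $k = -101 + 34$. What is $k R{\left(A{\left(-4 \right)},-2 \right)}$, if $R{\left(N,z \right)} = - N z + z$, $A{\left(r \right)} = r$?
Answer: $670$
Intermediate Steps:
$k = -67$
$R{\left(N,z \right)} = z - N z$ ($R{\left(N,z \right)} = - N z + z = z - N z$)
$k R{\left(A{\left(-4 \right)},-2 \right)} = - 67 \left(- 2 \left(1 - -4\right)\right) = - 67 \left(- 2 \left(1 + 4\right)\right) = - 67 \left(\left(-2\right) 5\right) = \left(-67\right) \left(-10\right) = 670$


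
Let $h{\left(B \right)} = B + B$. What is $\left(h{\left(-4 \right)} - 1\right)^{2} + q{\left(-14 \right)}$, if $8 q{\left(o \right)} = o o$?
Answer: $\frac{211}{2} \approx 105.5$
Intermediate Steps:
$h{\left(B \right)} = 2 B$
$q{\left(o \right)} = \frac{o^{2}}{8}$ ($q{\left(o \right)} = \frac{o o}{8} = \frac{o^{2}}{8}$)
$\left(h{\left(-4 \right)} - 1\right)^{2} + q{\left(-14 \right)} = \left(2 \left(-4\right) - 1\right)^{2} + \frac{\left(-14\right)^{2}}{8} = \left(-8 - 1\right)^{2} + \frac{1}{8} \cdot 196 = \left(-9\right)^{2} + \frac{49}{2} = 81 + \frac{49}{2} = \frac{211}{2}$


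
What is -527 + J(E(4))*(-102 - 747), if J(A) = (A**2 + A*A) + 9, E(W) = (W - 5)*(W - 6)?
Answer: -14960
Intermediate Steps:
E(W) = (-6 + W)*(-5 + W) (E(W) = (-5 + W)*(-6 + W) = (-6 + W)*(-5 + W))
J(A) = 9 + 2*A**2 (J(A) = (A**2 + A**2) + 9 = 2*A**2 + 9 = 9 + 2*A**2)
-527 + J(E(4))*(-102 - 747) = -527 + (9 + 2*(30 + 4**2 - 11*4)**2)*(-102 - 747) = -527 + (9 + 2*(30 + 16 - 44)**2)*(-849) = -527 + (9 + 2*2**2)*(-849) = -527 + (9 + 2*4)*(-849) = -527 + (9 + 8)*(-849) = -527 + 17*(-849) = -527 - 14433 = -14960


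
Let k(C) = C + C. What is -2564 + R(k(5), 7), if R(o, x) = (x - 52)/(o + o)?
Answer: -10265/4 ≈ -2566.3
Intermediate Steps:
k(C) = 2*C
R(o, x) = (-52 + x)/(2*o) (R(o, x) = (-52 + x)/((2*o)) = (-52 + x)*(1/(2*o)) = (-52 + x)/(2*o))
-2564 + R(k(5), 7) = -2564 + (-52 + 7)/(2*((2*5))) = -2564 + (1/2)*(-45)/10 = -2564 + (1/2)*(1/10)*(-45) = -2564 - 9/4 = -10265/4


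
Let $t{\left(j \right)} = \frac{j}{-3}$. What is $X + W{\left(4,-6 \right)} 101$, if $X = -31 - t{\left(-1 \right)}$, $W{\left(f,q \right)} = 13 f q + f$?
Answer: $- \frac{93418}{3} \approx -31139.0$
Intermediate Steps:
$t{\left(j \right)} = - \frac{j}{3}$ ($t{\left(j \right)} = j \left(- \frac{1}{3}\right) = - \frac{j}{3}$)
$W{\left(f,q \right)} = f + 13 f q$ ($W{\left(f,q \right)} = 13 f q + f = f + 13 f q$)
$X = - \frac{94}{3}$ ($X = -31 - \left(- \frac{1}{3}\right) \left(-1\right) = -31 - \frac{1}{3} = - \frac{94}{3} \approx -31.333$)
$X + W{\left(4,-6 \right)} 101 = - \frac{94}{3} + 4 \left(1 + 13 \left(-6\right)\right) 101 = - \frac{94}{3} + 4 \left(1 - 78\right) 101 = - \frac{94}{3} + 4 \left(-77\right) 101 = - \frac{94}{3} - 31108 = - \frac{93418}{3}$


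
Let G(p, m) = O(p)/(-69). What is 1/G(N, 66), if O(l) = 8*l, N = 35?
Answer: -69/280 ≈ -0.24643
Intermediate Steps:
G(p, m) = -8*p/69 (G(p, m) = (8*p)/(-69) = (8*p)*(-1/69) = -8*p/69)
1/G(N, 66) = 1/(-8/69*35) = 1/(-280/69) = -69/280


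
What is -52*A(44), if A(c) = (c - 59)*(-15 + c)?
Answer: 22620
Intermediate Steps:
A(c) = (-59 + c)*(-15 + c)
-52*A(44) = -52*(885 + 44**2 - 74*44) = -52*(885 + 1936 - 3256) = -52*(-435) = 22620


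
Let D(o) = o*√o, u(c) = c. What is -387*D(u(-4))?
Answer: 3096*I ≈ 3096.0*I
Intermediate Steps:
D(o) = o^(3/2)
-387*D(u(-4)) = -(-3096)*I = 3096*I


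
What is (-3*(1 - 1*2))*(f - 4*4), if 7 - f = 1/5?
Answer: -138/5 ≈ -27.600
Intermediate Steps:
f = 34/5 (f = 7 - 1/5 = 34/5 ≈ 6.8000)
(-3*(1 - 1*2))*(f - 4*4) = (-3*(1 - 1*2))*(34/5 - 4*4) = (-3*(1 - 2))*(34/5 - 16) = -3*(-1)*(-46/5) = 3*(-46/5) = -138/5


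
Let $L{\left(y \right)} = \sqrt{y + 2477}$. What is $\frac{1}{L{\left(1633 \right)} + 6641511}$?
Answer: $\frac{2213837}{14703222786337} - \frac{\sqrt{4110}}{44109668359011} \approx 1.5057 \cdot 10^{-7}$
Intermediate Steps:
$L{\left(y \right)} = \sqrt{2477 + y}$
$\frac{1}{L{\left(1633 \right)} + 6641511} = \frac{1}{\sqrt{2477 + 1633} + 6641511} = \frac{1}{\sqrt{4110} + 6641511} = \frac{1}{6641511 + \sqrt{4110}}$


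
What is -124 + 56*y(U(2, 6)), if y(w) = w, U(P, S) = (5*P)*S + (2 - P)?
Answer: 3236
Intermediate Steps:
U(P, S) = 2 - P + 5*P*S (U(P, S) = 5*P*S + (2 - P) = 2 - P + 5*P*S)
-124 + 56*y(U(2, 6)) = -124 + 56*(2 - 1*2 + 5*2*6) = -124 + 56*(2 - 2 + 60) = -124 + 56*60 = -124 + 3360 = 3236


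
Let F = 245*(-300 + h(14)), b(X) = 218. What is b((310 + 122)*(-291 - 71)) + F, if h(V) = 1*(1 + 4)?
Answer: -72057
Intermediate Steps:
h(V) = 5 (h(V) = 1*5 = 5)
F = -72275 (F = 245*(-300 + 5) = 245*(-295) = -72275)
b((310 + 122)*(-291 - 71)) + F = 218 - 72275 = -72057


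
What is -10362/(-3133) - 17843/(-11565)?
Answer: 175738649/36233145 ≈ 4.8502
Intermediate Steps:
-10362/(-3133) - 17843/(-11565) = -10362*(-1/3133) - 17843*(-1/11565) = 10362/3133 + 17843/11565 = 175738649/36233145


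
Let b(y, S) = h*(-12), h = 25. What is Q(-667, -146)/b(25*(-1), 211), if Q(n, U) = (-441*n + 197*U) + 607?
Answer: -22166/25 ≈ -886.64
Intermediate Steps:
b(y, S) = -300 (b(y, S) = 25*(-12) = -300)
Q(n, U) = 607 - 441*n + 197*U
Q(-667, -146)/b(25*(-1), 211) = (607 - 441*(-667) + 197*(-146))/(-300) = (607 + 294147 - 28762)*(-1/300) = 265992*(-1/300) = -22166/25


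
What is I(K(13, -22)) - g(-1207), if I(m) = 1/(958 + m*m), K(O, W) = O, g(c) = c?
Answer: 1360290/1127 ≈ 1207.0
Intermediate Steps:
I(m) = 1/(958 + m²)
I(K(13, -22)) - g(-1207) = 1/(958 + 13²) - 1*(-1207) = 1/(958 + 169) + 1207 = 1/1127 + 1207 = 1360290/1127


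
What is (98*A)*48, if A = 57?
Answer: 268128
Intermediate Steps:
(98*A)*48 = (98*57)*48 = 5586*48 = 268128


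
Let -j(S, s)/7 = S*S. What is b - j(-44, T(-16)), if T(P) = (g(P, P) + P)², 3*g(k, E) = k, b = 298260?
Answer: 311812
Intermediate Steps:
g(k, E) = k/3
T(P) = 16*P²/9 (T(P) = (P/3 + P)² = (4*P/3)² = 16*P²/9)
j(S, s) = -7*S² (j(S, s) = -7*S*S = -7*S²)
b - j(-44, T(-16)) = 298260 - (-7)*(-44)² = 298260 - (-7)*1936 = 298260 - 1*(-13552) = 298260 + 13552 = 311812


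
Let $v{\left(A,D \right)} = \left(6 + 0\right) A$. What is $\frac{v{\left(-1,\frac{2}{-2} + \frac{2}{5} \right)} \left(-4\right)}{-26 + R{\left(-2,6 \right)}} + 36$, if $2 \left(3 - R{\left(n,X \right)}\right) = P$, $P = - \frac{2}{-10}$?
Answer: $\frac{2692}{77} \approx 34.961$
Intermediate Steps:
$P = \frac{1}{5}$ ($P = \left(-2\right) \left(- \frac{1}{10}\right) = \frac{1}{5} \approx 0.2$)
$R{\left(n,X \right)} = \frac{29}{10}$ ($R{\left(n,X \right)} = 3 - \frac{1}{10} = \frac{29}{10}$)
$v{\left(A,D \right)} = 6 A$
$\frac{v{\left(-1,\frac{2}{-2} + \frac{2}{5} \right)} \left(-4\right)}{-26 + R{\left(-2,6 \right)}} + 36 = \frac{6 \left(-1\right) \left(-4\right)}{-26 + \frac{29}{10}} + 36 = \frac{\left(-6\right) \left(-4\right)}{- \frac{231}{10}} + 36 = \left(- \frac{10}{231}\right) 24 + 36 = - \frac{80}{77} + 36 = \frac{2692}{77}$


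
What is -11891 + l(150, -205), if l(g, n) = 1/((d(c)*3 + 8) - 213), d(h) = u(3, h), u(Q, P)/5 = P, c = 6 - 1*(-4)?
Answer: -654006/55 ≈ -11891.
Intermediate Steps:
c = 10 (c = 6 + 4 = 10)
u(Q, P) = 5*P
d(h) = 5*h
l(g, n) = -1/55 (l(g, n) = 1/(((5*10)*3 + 8) - 213) = 1/((50*3 + 8) - 213) = 1/((150 + 8) - 213) = 1/(158 - 213) = 1/(-55) = -1/55)
-11891 + l(150, -205) = -11891 - 1/55 = -654006/55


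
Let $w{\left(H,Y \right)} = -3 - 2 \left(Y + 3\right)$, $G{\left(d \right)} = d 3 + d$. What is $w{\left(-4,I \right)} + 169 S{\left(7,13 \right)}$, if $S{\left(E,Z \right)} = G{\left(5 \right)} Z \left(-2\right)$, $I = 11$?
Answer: $-87911$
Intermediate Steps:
$G{\left(d \right)} = 4 d$ ($G{\left(d \right)} = 3 d + d = 4 d$)
$S{\left(E,Z \right)} = - 40 Z$ ($S{\left(E,Z \right)} = 4 \cdot 5 Z \left(-2\right) = 20 Z \left(-2\right) = - 40 Z$)
$w{\left(H,Y \right)} = -9 - 2 Y$ ($w{\left(H,Y \right)} = -3 - 2 \left(3 + Y\right) = -3 - \left(6 + 2 Y\right) = -9 - 2 Y$)
$w{\left(-4,I \right)} + 169 S{\left(7,13 \right)} = \left(-9 - 22\right) + 169 \left(\left(-40\right) 13\right) = \left(-9 - 22\right) + 169 \left(-520\right) = -31 - 87880 = -87911$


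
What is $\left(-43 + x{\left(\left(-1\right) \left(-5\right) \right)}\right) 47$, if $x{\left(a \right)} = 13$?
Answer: $-1410$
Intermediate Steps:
$\left(-43 + x{\left(\left(-1\right) \left(-5\right) \right)}\right) 47 = \left(-43 + 13\right) 47 = \left(-30\right) 47 = -1410$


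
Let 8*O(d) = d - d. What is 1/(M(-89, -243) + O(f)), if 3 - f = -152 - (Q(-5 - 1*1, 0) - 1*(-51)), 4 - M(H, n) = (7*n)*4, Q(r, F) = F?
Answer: 1/6808 ≈ 0.00014689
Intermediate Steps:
M(H, n) = 4 - 28*n (M(H, n) = 4 - 7*n*4 = 4 - 28*n)
f = 206 (f = 3 - (-152 - (0 - 1*(-51))) = 3 - (-152 - (0 + 51)) = 3 - (-152 - 1*51) = 3 - (-152 - 51) = 3 - 1*(-203) = 3 + 203 = 206)
O(d) = 0 (O(d) = (d - d)/8 = (⅛)*0 = 0)
1/(M(-89, -243) + O(f)) = 1/((4 - 28*(-243)) + 0) = 1/((4 + 6804) + 0) = 1/(6808 + 0) = 1/6808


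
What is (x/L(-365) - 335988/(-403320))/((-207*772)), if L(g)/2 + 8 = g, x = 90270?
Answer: 7277989/9678201160 ≈ 0.00075200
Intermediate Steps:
L(g) = -16 + 2*g
(x/L(-365) - 335988/(-403320))/((-207*772)) = (90270/(-16 + 2*(-365)) - 335988/(-403320))/((-207*772)) = (90270/(-16 - 730) - 335988*(-1/403320))/(-159804) = (90270/(-746) + 27999/33610)*(-1/159804) = (90270*(-1/746) + 27999/33610)*(-1/159804) = (-45135/373 + 27999/33610)*(-1/159804) = -1506543723/12536530*(-1/159804) = 7277989/9678201160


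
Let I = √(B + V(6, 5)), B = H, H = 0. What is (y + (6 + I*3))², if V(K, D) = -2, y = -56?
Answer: 2482 - 300*I*√2 ≈ 2482.0 - 424.26*I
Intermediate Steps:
B = 0
I = I*√2 (I = √(0 - 2) = √(-2) = I*√2 ≈ 1.4142*I)
(y + (6 + I*3))² = (-56 + (6 + (I*√2)*3))² = (-56 + (6 + 3*I*√2))² = (-50 + 3*I*√2)²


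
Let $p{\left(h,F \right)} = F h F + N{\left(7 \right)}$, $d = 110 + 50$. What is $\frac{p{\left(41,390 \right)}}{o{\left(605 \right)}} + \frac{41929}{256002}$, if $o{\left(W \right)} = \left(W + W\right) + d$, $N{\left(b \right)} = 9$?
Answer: $\frac{399128454737}{87680685} \approx 4552.1$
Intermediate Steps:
$d = 160$
$p{\left(h,F \right)} = 9 + h F^{2}$ ($p{\left(h,F \right)} = F h F + 9 = h F^{2} + 9 = 9 + h F^{2}$)
$o{\left(W \right)} = 160 + 2 W$ ($o{\left(W \right)} = \left(W + W\right) + 160 = 2 W + 160 = 160 + 2 W$)
$\frac{p{\left(41,390 \right)}}{o{\left(605 \right)}} + \frac{41929}{256002} = \frac{9 + 41 \cdot 390^{2}}{160 + 2 \cdot 605} + \frac{41929}{256002} = \frac{9 + 41 \cdot 152100}{160 + 1210} + 41929 \cdot \frac{1}{256002} = \frac{9 + 6236100}{1370} + \frac{41929}{256002} = 6236109 \cdot \frac{1}{1370} + \frac{41929}{256002} = \frac{6236109}{1370} + \frac{41929}{256002} = \frac{399128454737}{87680685}$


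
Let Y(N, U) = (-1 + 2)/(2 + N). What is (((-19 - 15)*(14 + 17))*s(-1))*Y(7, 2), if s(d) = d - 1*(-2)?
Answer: -1054/9 ≈ -117.11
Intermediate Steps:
s(d) = 2 + d (s(d) = d + 2 = 2 + d)
Y(N, U) = 1/(2 + N)
(((-19 - 15)*(14 + 17))*s(-1))*Y(7, 2) = (((-19 - 15)*(14 + 17))*(2 - 1))/(2 + 7) = (-34*31*1)/9 = -1054*1*(⅑) = -1054*⅑ = -1054/9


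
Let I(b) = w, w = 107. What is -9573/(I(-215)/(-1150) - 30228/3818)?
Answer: 913742850/764581 ≈ 1195.1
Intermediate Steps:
I(b) = 107
-9573/(I(-215)/(-1150) - 30228/3818) = -9573/(107/(-1150) - 30228/3818) = -9573/(107*(-1/1150) - 30228*1/3818) = -9573/(-107/1150 - 15114/1909) = -9573/(-764581/95450) = -9573*(-95450/764581) = 913742850/764581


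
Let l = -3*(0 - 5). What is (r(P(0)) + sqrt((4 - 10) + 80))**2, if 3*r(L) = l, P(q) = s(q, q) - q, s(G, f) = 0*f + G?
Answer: (5 + sqrt(74))**2 ≈ 185.02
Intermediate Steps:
s(G, f) = G (s(G, f) = 0 + G = G)
P(q) = 0 (P(q) = q - q = 0)
l = 15 (l = -3*(-5) = 15)
r(L) = 5 (r(L) = (1/3)*15 = 5)
(r(P(0)) + sqrt((4 - 10) + 80))**2 = (5 + sqrt((4 - 10) + 80))**2 = (5 + sqrt(-6 + 80))**2 = (5 + sqrt(74))**2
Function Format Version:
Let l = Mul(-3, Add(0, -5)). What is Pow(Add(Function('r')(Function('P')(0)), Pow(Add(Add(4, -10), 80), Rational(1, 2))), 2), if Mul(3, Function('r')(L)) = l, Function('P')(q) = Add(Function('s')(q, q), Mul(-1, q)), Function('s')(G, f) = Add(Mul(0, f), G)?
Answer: Pow(Add(5, Pow(74, Rational(1, 2))), 2) ≈ 185.02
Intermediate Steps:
Function('s')(G, f) = G (Function('s')(G, f) = Add(0, G) = G)
Function('P')(q) = 0 (Function('P')(q) = Add(q, Mul(-1, q)) = 0)
l = 15 (l = Mul(-3, -5) = 15)
Function('r')(L) = 5 (Function('r')(L) = Mul(Rational(1, 3), 15) = 5)
Pow(Add(Function('r')(Function('P')(0)), Pow(Add(Add(4, -10), 80), Rational(1, 2))), 2) = Pow(Add(5, Pow(Add(Add(4, -10), 80), Rational(1, 2))), 2) = Pow(Add(5, Pow(Add(-6, 80), Rational(1, 2))), 2) = Pow(Add(5, Pow(74, Rational(1, 2))), 2)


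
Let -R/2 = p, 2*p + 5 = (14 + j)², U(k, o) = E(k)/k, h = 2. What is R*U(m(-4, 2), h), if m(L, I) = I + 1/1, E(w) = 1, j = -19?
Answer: -20/3 ≈ -6.6667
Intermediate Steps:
m(L, I) = 1 + I (m(L, I) = I + 1 = 1 + I)
U(k, o) = 1/k
p = 10 (p = -5/2 + (14 - 19)²/2 = -5/2 + (½)*(-5)² = -5/2 + (½)*25 = -5/2 + 25/2 = 10)
R = -20 (R = -2*10 = -20)
R*U(m(-4, 2), h) = -20/(1 + 2) = -20/3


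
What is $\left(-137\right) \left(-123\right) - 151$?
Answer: $16700$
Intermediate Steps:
$\left(-137\right) \left(-123\right) - 151 = 16851 - 151 = 16700$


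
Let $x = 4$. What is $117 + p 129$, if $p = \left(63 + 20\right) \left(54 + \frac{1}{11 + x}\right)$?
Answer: $\frac{2895044}{5} \approx 5.7901 \cdot 10^{5}$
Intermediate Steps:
$p = \frac{67313}{15}$ ($p = \left(63 + 20\right) \left(54 + \frac{1}{11 + 4}\right) = 83 \left(54 + \frac{1}{15}\right) = 83 \cdot \frac{811}{15} = \frac{67313}{15} \approx 4487.5$)
$117 + p 129 = 117 + \frac{67313}{15} \cdot 129 = 117 + \frac{2894459}{5} = \frac{2895044}{5}$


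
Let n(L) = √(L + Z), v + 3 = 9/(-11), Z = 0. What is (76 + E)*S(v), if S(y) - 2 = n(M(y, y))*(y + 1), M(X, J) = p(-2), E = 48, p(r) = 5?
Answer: 248 - 3844*√5/11 ≈ -533.40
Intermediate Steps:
v = -42/11 (v = -3 + 9/(-11) = -3 + 9*(-1/11) = -3 - 9/11 = -42/11 ≈ -3.8182)
M(X, J) = 5
n(L) = √L (n(L) = √(L + 0) = √L)
S(y) = 2 + √5*(1 + y) (S(y) = 2 + √5*(y + 1) = 2 + √5*(1 + y))
(76 + E)*S(v) = (76 + 48)*(2 + √5 - 42*√5/11) = 124*(2 - 31*√5/11) = 248 - 3844*√5/11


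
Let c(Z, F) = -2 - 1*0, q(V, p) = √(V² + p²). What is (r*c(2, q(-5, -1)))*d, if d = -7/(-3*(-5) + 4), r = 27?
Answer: 378/19 ≈ 19.895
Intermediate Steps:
c(Z, F) = -2 (c(Z, F) = -2 + 0 = -2)
d = -7/19 (d = -7/(15 + 4) = -7/19 ≈ -0.36842)
(r*c(2, q(-5, -1)))*d = (27*(-2))*(-7/19) = -54*(-7/19) = 378/19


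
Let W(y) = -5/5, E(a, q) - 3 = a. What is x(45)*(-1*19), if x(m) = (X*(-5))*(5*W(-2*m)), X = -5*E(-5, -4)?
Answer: -4750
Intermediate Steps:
E(a, q) = 3 + a
W(y) = -1 (W(y) = -5*1/5 = -1)
X = 10 (X = -5*(3 - 5) = -5*(-2) = 10)
x(m) = 250 (x(m) = (10*(-5))*(5*(-1)) = -50*(-5) = 250)
x(45)*(-1*19) = 250*(-1*19) = 250*(-19) = -4750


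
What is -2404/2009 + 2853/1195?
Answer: 2858897/2400755 ≈ 1.1908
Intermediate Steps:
-2404/2009 + 2853/1195 = 2858897/2400755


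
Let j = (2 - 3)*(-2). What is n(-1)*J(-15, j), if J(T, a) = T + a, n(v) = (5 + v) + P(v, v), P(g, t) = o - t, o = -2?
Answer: -39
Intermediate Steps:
P(g, t) = -2 - t
n(v) = 3 (n(v) = (5 + v) + (-2 - v) = 3)
j = 2 (j = -1*(-2) = 2)
n(-1)*J(-15, j) = 3*(-15 + 2) = 3*(-13) = -39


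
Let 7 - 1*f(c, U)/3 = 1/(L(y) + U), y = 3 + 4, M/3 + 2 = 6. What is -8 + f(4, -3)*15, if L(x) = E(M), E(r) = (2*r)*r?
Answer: 5830/19 ≈ 306.84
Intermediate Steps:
M = 12 (M = -6 + 3*6 = -6 + 18 = 12)
y = 7
E(r) = 2*r²
L(x) = 288 (L(x) = 2*12² = 2*144 = 288)
f(c, U) = 21 - 3/(288 + U)
-8 + f(4, -3)*15 = -8 + (3*(2015 + 7*(-3))/(288 - 3))*15 = -8 + (3*(2015 - 21)/285)*15 = -8 + (3*(1/285)*1994)*15 = -8 + (1994/95)*15 = -8 + 5982/19 = 5830/19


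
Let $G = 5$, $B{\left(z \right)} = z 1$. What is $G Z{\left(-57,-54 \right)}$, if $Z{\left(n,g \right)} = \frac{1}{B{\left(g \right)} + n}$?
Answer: $- \frac{5}{111} \approx -0.045045$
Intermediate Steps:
$B{\left(z \right)} = z$
$Z{\left(n,g \right)} = \frac{1}{g + n}$
$G Z{\left(-57,-54 \right)} = \frac{5}{-54 - 57} = \frac{5}{-111} = 5 \left(- \frac{1}{111}\right) = - \frac{5}{111}$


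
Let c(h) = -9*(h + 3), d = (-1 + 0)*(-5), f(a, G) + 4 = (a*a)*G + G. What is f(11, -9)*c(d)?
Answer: 79344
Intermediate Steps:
f(a, G) = -4 + G + G*a² (f(a, G) = -4 + ((a*a)*G + G) = -4 + (a²*G + G) = -4 + (G*a² + G) = -4 + (G + G*a²) = -4 + G + G*a²)
d = 5 (d = -1*(-5) = 5)
c(h) = -27 - 9*h (c(h) = -9*(3 + h) = -27 - 9*h)
f(11, -9)*c(d) = (-4 - 9 - 9*11²)*(-27 - 9*5) = (-4 - 9 - 9*121)*(-27 - 45) = (-4 - 9 - 1089)*(-72) = -1102*(-72) = 79344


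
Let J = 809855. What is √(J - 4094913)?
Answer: 7*I*√67042 ≈ 1812.5*I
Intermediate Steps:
√(J - 4094913) = √(809855 - 4094913) = √(-3285058) = 7*I*√67042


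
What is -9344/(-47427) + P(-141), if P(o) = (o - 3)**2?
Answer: 983455616/47427 ≈ 20736.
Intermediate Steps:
P(o) = (-3 + o)**2
-9344/(-47427) + P(-141) = -9344/(-47427) + (-3 - 141)**2 = -9344*(-1/47427) + (-144)**2 = 9344/47427 + 20736 = 983455616/47427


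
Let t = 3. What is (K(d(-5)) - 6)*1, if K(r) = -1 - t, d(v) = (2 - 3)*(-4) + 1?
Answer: -10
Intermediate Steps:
d(v) = 5 (d(v) = -1*(-4) + 1 = 4 + 1 = 5)
K(r) = -4 (K(r) = -1 - 1*3 = -1 - 3 = -4)
(K(d(-5)) - 6)*1 = (-4 - 6)*1 = -10*1 = -10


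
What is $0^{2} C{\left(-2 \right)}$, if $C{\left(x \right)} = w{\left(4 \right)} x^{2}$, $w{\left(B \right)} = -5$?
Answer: $0$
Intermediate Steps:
$C{\left(x \right)} = - 5 x^{2}$
$0^{2} C{\left(-2 \right)} = 0^{2} \left(- 5 \left(-2\right)^{2}\right) = 0 \left(\left(-5\right) 4\right) = 0 \left(-20\right) = 0$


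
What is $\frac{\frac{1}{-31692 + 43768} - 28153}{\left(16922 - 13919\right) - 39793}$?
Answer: $\frac{339975627}{444276040} \approx 0.76523$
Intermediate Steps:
$\frac{\frac{1}{-31692 + 43768} - 28153}{\left(16922 - 13919\right) - 39793} = \frac{\frac{1}{12076} - 28153}{\left(16922 - 13919\right) - 39793} = \frac{\frac{1}{12076} - 28153}{3003 - 39793} = - \frac{339975627}{12076 \left(-36790\right)} = \left(- \frac{339975627}{12076}\right) \left(- \frac{1}{36790}\right) = \frac{339975627}{444276040}$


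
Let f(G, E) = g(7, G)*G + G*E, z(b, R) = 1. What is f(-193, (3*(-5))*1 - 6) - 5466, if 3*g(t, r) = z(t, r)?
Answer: -4432/3 ≈ -1477.3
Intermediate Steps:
g(t, r) = ⅓ (g(t, r) = (⅓)*1 = ⅓)
f(G, E) = G/3 + E*G (f(G, E) = G/3 + G*E = G/3 + E*G)
f(-193, (3*(-5))*1 - 6) - 5466 = -193*(⅓ + ((3*(-5))*1 - 6)) - 5466 = -193*(⅓ + (-15*1 - 6)) - 5466 = -193*(⅓ + (-15 - 6)) - 5466 = -193*(⅓ - 21) - 5466 = -193*(-62/3) - 5466 = 11966/3 - 5466 = -4432/3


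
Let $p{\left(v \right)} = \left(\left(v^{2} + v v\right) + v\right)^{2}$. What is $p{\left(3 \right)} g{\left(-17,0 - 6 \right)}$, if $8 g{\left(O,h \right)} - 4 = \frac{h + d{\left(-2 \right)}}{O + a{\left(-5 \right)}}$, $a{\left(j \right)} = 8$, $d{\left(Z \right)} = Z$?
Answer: $\frac{539}{2} \approx 269.5$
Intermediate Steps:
$g{\left(O,h \right)} = \frac{1}{2} + \frac{-2 + h}{8 \left(8 + O\right)}$ ($g{\left(O,h \right)} = \frac{1}{2} + \frac{\left(h - 2\right) \frac{1}{O + 8}}{8} = \frac{1}{2} + \frac{\left(-2 + h\right) \frac{1}{8 + O}}{8} = \frac{1}{2} + \frac{\frac{1}{8 + O} \left(-2 + h\right)}{8} = \frac{1}{2} + \frac{-2 + h}{8 \left(8 + O\right)}$)
$p{\left(v \right)} = \left(v + 2 v^{2}\right)^{2}$ ($p{\left(v \right)} = \left(\left(v^{2} + v^{2}\right) + v\right)^{2} = \left(2 v^{2} + v\right)^{2} = \left(v + 2 v^{2}\right)^{2}$)
$p{\left(3 \right)} g{\left(-17,0 - 6 \right)} = 3^{2} \left(1 + 2 \cdot 3\right)^{2} \frac{30 + \left(0 - 6\right) + 4 \left(-17\right)}{8 \left(8 - 17\right)} = 9 \left(1 + 6\right)^{2} \frac{30 - 6 - 68}{8 \left(-9\right)} = 9 \cdot 7^{2} \cdot \frac{1}{8} \left(- \frac{1}{9}\right) \left(-44\right) = 9 \cdot 49 \cdot \frac{11}{18} = 441 \cdot \frac{11}{18} = \frac{539}{2}$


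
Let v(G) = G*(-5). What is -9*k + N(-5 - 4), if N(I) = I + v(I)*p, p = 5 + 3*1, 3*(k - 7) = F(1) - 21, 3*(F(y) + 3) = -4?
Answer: 364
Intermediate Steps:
F(y) = -13/3 (F(y) = -3 + (⅓)*(-4) = -3 - 4/3 = -13/3)
v(G) = -5*G
k = -13/9 (k = 7 + (-13/3 - 21)/3 = 7 + (⅓)*(-76/3) = 7 - 76/9 = -13/9 ≈ -1.4444)
p = 8 (p = 5 + 3 = 8)
N(I) = -39*I (N(I) = I - 5*I*8 = I - 40*I = -39*I)
-9*k + N(-5 - 4) = -9*(-13/9) - 39*(-5 - 4) = 13 - 39*(-9) = 13 + 351 = 364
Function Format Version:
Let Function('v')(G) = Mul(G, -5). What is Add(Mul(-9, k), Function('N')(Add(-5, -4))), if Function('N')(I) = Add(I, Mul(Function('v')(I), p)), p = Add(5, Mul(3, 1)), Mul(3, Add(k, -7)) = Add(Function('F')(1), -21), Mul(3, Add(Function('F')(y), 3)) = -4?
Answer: 364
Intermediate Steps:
Function('F')(y) = Rational(-13, 3) (Function('F')(y) = Add(-3, Mul(Rational(1, 3), -4)) = Add(-3, Rational(-4, 3)) = Rational(-13, 3))
Function('v')(G) = Mul(-5, G)
k = Rational(-13, 9) (k = Add(7, Mul(Rational(1, 3), Add(Rational(-13, 3), -21))) = Add(7, Mul(Rational(1, 3), Rational(-76, 3))) = Add(7, Rational(-76, 9)) = Rational(-13, 9) ≈ -1.4444)
p = 8 (p = Add(5, 3) = 8)
Function('N')(I) = Mul(-39, I) (Function('N')(I) = Add(I, Mul(Mul(-5, I), 8)) = Add(I, Mul(-40, I)) = Mul(-39, I))
Add(Mul(-9, k), Function('N')(Add(-5, -4))) = Add(Mul(-9, Rational(-13, 9)), Mul(-39, Add(-5, -4))) = Add(13, Mul(-39, -9)) = Add(13, 351) = 364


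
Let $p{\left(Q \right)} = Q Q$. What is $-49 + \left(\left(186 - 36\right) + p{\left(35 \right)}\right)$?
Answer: $1326$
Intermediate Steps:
$p{\left(Q \right)} = Q^{2}$
$-49 + \left(\left(186 - 36\right) + p{\left(35 \right)}\right) = -49 + \left(\left(186 - 36\right) + 35^{2}\right) = -49 + \left(150 + 1225\right) = -49 + 1375 = 1326$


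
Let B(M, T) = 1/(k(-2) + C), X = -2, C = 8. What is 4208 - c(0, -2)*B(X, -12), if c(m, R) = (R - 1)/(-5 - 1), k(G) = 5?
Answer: 109407/26 ≈ 4208.0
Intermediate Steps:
B(M, T) = 1/13 (B(M, T) = 1/(5 + 8) = 1/13)
c(m, R) = ⅙ - R/6 (c(m, R) = (-1 + R)/(-6) = (-1 + R)*(-⅙) = ⅙ - R/6)
4208 - c(0, -2)*B(X, -12) = 4208 - (⅙ - ⅙*(-2))/13 = 4208 - (⅙ + ⅓)/13 = 4208 - 1/(2*13) = 4208 - 1*1/26 = 4208 - 1/26 = 109407/26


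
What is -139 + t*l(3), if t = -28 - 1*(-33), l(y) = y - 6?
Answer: -154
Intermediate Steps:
l(y) = -6 + y
t = 5 (t = -28 + 33 = 5)
-139 + t*l(3) = -139 + 5*(-6 + 3) = -139 + 5*(-3) = -139 - 15 = -154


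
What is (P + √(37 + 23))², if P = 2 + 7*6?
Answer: 1996 + 176*√15 ≈ 2677.6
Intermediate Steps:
P = 44 (P = 2 + 42 = 44)
(P + √(37 + 23))² = (44 + √(37 + 23))² = (44 + √60)² = (44 + 2*√15)²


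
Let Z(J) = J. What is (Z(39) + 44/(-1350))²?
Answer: 691847809/455625 ≈ 1518.5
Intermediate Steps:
(Z(39) + 44/(-1350))² = (39 + 44/(-1350))² = (39 + 44*(-1/1350))² = (39 - 22/675)² = (26303/675)² = 691847809/455625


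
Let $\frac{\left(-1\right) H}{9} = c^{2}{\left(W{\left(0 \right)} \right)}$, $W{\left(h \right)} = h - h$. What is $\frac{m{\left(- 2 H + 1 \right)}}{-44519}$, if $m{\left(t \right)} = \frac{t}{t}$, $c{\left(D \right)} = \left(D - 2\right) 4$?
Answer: $- \frac{1}{44519} \approx -2.2462 \cdot 10^{-5}$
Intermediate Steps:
$W{\left(h \right)} = 0$
$c{\left(D \right)} = -8 + 4 D$ ($c{\left(D \right)} = \left(-2 + D\right) 4 = -8 + 4 D$)
$H = -576$ ($H = - 9 \left(-8 + 4 \cdot 0\right)^{2} = - 9 \left(-8 + 0\right)^{2} = - 9 \left(-8\right)^{2} = \left(-9\right) 64 = -576$)
$m{\left(t \right)} = 1$
$\frac{m{\left(- 2 H + 1 \right)}}{-44519} = 1 \frac{1}{-44519} = 1 \left(- \frac{1}{44519}\right) = - \frac{1}{44519}$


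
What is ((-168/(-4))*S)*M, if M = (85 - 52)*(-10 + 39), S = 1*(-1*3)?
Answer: -120582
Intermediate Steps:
S = -3 (S = 1*(-3) = -3)
M = 957 (M = 33*29 = 957)
((-168/(-4))*S)*M = (-168/(-4)*(-3))*957 = (-168*(-1)/4*(-3))*957 = (-14*(-3)*(-3))*957 = (42*(-3))*957 = -126*957 = -120582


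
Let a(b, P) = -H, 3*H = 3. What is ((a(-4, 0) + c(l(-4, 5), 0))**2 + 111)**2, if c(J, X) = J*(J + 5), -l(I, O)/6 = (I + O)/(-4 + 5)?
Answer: 18496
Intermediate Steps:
H = 1 (H = (1/3)*3 = 1)
l(I, O) = -6*I - 6*O (l(I, O) = -6*(I + O)/(-4 + 5) = -6*(I + O)/1 = -6*(I + O) = -6*I - 6*O)
c(J, X) = J*(5 + J)
a(b, P) = -1 (a(b, P) = -1*1 = -1)
((a(-4, 0) + c(l(-4, 5), 0))**2 + 111)**2 = ((-1 + (-6*(-4) - 6*5)*(5 + (-6*(-4) - 6*5)))**2 + 111)**2 = ((-1 + (24 - 30)*(5 + (24 - 30)))**2 + 111)**2 = ((-1 - 6*(5 - 6))**2 + 111)**2 = ((-1 - 6*(-1))**2 + 111)**2 = ((-1 + 6)**2 + 111)**2 = (5**2 + 111)**2 = (25 + 111)**2 = 136**2 = 18496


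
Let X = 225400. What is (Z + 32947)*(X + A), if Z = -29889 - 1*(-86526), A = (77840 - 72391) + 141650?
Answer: 33369950416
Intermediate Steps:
A = 147099 (A = 5449 + 141650 = 147099)
Z = 56637 (Z = -29889 + 86526 = 56637)
(Z + 32947)*(X + A) = (56637 + 32947)*(225400 + 147099) = 89584*372499 = 33369950416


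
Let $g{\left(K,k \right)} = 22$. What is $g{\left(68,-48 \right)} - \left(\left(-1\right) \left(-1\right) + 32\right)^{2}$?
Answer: $-1067$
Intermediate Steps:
$g{\left(68,-48 \right)} - \left(\left(-1\right) \left(-1\right) + 32\right)^{2} = 22 - \left(\left(-1\right) \left(-1\right) + 32\right)^{2} = 22 - \left(1 + 32\right)^{2} = 22 - 33^{2} = 22 - 1089 = -1067$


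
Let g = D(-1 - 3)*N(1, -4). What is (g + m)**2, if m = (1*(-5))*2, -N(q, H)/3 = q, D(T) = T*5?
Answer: 2500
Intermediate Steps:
D(T) = 5*T
N(q, H) = -3*q
m = -10 (m = -5*2 = -10)
g = 60 (g = (5*(-1 - 3))*(-3*1) = (5*(-4))*(-3) = -20*(-3) = 60)
(g + m)**2 = (60 - 10)**2 = 50**2 = 2500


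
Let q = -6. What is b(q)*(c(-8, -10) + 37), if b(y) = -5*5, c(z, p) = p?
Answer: -675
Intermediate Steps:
b(y) = -25
b(q)*(c(-8, -10) + 37) = -25*(-10 + 37) = -25*27 = -675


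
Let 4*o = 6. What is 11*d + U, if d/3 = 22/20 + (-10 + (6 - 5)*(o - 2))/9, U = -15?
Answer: -86/5 ≈ -17.200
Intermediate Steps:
o = 3/2 (o = (¼)*6 = 3/2 ≈ 1.5000)
d = -⅕ (d = 3*(22/20 + (-10 + (6 - 5)*(3/2 - 2))/9) = 3*(22*(1/20) + (-10 + 1*(-½))*(⅑)) = 3*(11/10 + (-10 - ½)*(⅑)) = 3*(11/10 - 21/2*⅑) = 3*(11/10 - 7/6) = 3*(-1/15) = -⅕ ≈ -0.20000)
11*d + U = 11*(-⅕) - 15 = -11/5 - 15 = -86/5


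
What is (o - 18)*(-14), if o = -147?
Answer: 2310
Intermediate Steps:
(o - 18)*(-14) = (-147 - 18)*(-14) = -165*(-14) = 2310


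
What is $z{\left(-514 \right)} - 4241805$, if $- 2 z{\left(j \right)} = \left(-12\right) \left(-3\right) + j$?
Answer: $-4241566$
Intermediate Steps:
$z{\left(j \right)} = -18 - \frac{j}{2}$ ($z{\left(j \right)} = - \frac{\left(-12\right) \left(-3\right) + j}{2} = - \frac{36 + j}{2} = -18 - \frac{j}{2}$)
$z{\left(-514 \right)} - 4241805 = \left(-18 - -257\right) - 4241805 = \left(-18 + 257\right) - 4241805 = 239 - 4241805 = -4241566$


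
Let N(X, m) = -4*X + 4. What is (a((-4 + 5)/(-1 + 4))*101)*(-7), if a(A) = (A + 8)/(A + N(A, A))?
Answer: -17675/9 ≈ -1963.9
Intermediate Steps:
N(X, m) = 4 - 4*X
a(A) = (8 + A)/(4 - 3*A) (a(A) = (A + 8)/(A + (4 - 4*A)) = (8 + A)/(4 - 3*A))
(a((-4 + 5)/(-1 + 4))*101)*(-7) = (((-8 - (-4 + 5)/(-1 + 4))/(-4 + 3*((-4 + 5)/(-1 + 4))))*101)*(-7) = (((-8 - 1/3)/(-4 + 3*(1/3)))*101)*(-7) = (((-8 - 1/3)/(-4 + 3*(1*(⅓))))*101)*(-7) = (((-8 - 1*⅓)/(-4 + 3*(⅓)))*101)*(-7) = (((-8 - ⅓)/(-4 + 1))*101)*(-7) = ((-25/3/(-3))*101)*(-7) = (-⅓*(-25/3)*101)*(-7) = ((25/9)*101)*(-7) = (2525/9)*(-7) = -17675/9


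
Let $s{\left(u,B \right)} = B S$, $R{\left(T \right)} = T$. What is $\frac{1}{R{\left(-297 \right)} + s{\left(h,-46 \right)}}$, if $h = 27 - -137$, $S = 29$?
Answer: $- \frac{1}{1631} \approx -0.00061312$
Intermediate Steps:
$h = 164$ ($h = 27 + 137 = 164$)
$s{\left(u,B \right)} = 29 B$ ($s{\left(u,B \right)} = B 29 = 29 B$)
$\frac{1}{R{\left(-297 \right)} + s{\left(h,-46 \right)}} = \frac{1}{-297 + 29 \left(-46\right)} = \frac{1}{-297 - 1334} = \frac{1}{-1631} = - \frac{1}{1631}$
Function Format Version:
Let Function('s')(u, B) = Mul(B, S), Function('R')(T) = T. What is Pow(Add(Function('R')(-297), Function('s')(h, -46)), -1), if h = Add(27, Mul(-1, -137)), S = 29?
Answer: Rational(-1, 1631) ≈ -0.00061312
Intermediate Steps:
h = 164 (h = Add(27, 137) = 164)
Function('s')(u, B) = Mul(29, B) (Function('s')(u, B) = Mul(B, 29) = Mul(29, B))
Pow(Add(Function('R')(-297), Function('s')(h, -46)), -1) = Pow(Add(-297, Mul(29, -46)), -1) = Pow(Add(-297, -1334), -1) = Pow(-1631, -1) = Rational(-1, 1631)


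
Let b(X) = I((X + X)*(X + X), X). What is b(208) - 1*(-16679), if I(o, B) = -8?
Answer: 16671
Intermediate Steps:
b(X) = -8
b(208) - 1*(-16679) = -8 - 1*(-16679) = -8 + 16679 = 16671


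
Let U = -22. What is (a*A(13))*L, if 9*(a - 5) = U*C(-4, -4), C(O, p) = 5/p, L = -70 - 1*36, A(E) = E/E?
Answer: -7685/9 ≈ -853.89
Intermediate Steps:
A(E) = 1
L = -106 (L = -70 - 36 = -106)
a = 145/18 (a = 5 + (-110/(-4))/9 = 5 + (-110*(-1)/4)/9 = 5 + (-22*(-5/4))/9 = 5 + (⅑)*(55/2) = 5 + 55/18 = 145/18 ≈ 8.0556)
(a*A(13))*L = ((145/18)*1)*(-106) = (145/18)*(-106) = -7685/9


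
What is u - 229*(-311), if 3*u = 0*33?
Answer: 71219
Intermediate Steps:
u = 0 (u = (0*33)/3 = (⅓)*0 = 0)
u - 229*(-311) = 0 - 229*(-311) = 0 + 71219 = 71219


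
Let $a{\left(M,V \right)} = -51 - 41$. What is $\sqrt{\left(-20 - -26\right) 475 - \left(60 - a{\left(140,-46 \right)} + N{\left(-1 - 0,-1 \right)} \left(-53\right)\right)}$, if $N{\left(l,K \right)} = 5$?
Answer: $\sqrt{2963} \approx 54.433$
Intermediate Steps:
$a{\left(M,V \right)} = -92$ ($a{\left(M,V \right)} = -51 - 41 = -92$)
$\sqrt{\left(-20 - -26\right) 475 - \left(60 - a{\left(140,-46 \right)} + N{\left(-1 - 0,-1 \right)} \left(-53\right)\right)} = \sqrt{\left(-20 - -26\right) 475 - \left(152 - 265\right)} = \sqrt{\left(-20 + 26\right) 475 - -113} = \sqrt{6 \cdot 475 - -113} = \sqrt{2850 + \left(-92 + 205\right)} = \sqrt{2850 + 113} = \sqrt{2963}$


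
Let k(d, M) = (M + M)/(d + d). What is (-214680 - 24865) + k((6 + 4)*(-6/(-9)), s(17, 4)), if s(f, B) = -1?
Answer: -4790903/20 ≈ -2.3955e+5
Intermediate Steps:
k(d, M) = M/d (k(d, M) = (2*M)/((2*d)) = (2*M)*(1/(2*d)) = M/d)
(-214680 - 24865) + k((6 + 4)*(-6/(-9)), s(17, 4)) = (-214680 - 24865) - 1/((6 + 4)*(-6/(-9))) = -239545 - 1/(10*(-6*(-⅑))) = -239545 - 1/(10*(⅔)) = -239545 - 1/20/3 = -239545 - 1*3/20 = -239545 - 3/20 = -4790903/20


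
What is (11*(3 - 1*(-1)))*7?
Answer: 308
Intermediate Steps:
(11*(3 - 1*(-1)))*7 = (11*(3 + 1))*7 = (11*4)*7 = 44*7 = 308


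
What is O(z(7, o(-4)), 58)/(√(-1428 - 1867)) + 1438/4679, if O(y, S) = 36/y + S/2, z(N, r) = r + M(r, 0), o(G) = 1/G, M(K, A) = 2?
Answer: 1438/4679 - 347*I*√3295/23065 ≈ 0.30733 - 0.86358*I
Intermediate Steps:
z(N, r) = 2 + r (z(N, r) = r + 2 = 2 + r)
O(y, S) = S/2 + 36/y (O(y, S) = 36/y + S*(½) = 36/y + S/2 = S/2 + 36/y)
O(z(7, o(-4)), 58)/(√(-1428 - 1867)) + 1438/4679 = ((½)*58 + 36/(2 + 1/(-4)))/(√(-1428 - 1867)) + 1438/4679 = (29 + 36/(2 - ¼))/(√(-3295)) + 1438*(1/4679) = (29 + 36/(7/4))/((I*√3295)) + 1438/4679 = (29 + 36*(4/7))*(-I*√3295/3295) + 1438/4679 = (29 + 144/7)*(-I*√3295/3295) + 1438/4679 = 347*(-I*√3295/3295)/7 + 1438/4679 = -347*I*√3295/23065 + 1438/4679 = 1438/4679 - 347*I*√3295/23065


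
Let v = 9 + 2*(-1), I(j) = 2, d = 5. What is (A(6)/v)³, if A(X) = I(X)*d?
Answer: 1000/343 ≈ 2.9155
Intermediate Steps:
A(X) = 10 (A(X) = 2*5 = 10)
v = 7 (v = 9 - 2 = 7)
(A(6)/v)³ = (10/7)³ = 1000/343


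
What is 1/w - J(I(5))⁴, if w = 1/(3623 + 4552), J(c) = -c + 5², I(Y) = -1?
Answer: -448801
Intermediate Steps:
J(c) = 25 - c (J(c) = -c + 25 = 25 - c)
w = 1/8175 ≈ 0.00012232
1/w - J(I(5))⁴ = 1/(1/8175) - (25 - 1*(-1))⁴ = 8175 - (25 + 1)⁴ = 8175 - 1*26⁴ = 8175 - 1*456976 = 8175 - 456976 = -448801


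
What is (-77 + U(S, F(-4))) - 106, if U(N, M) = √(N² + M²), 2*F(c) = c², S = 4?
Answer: -183 + 4*√5 ≈ -174.06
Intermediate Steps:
F(c) = c²/2
U(N, M) = √(M² + N²)
(-77 + U(S, F(-4))) - 106 = (-77 + √(((½)*(-4)²)² + 4²)) - 106 = (-77 + √(((½)*16)² + 16)) - 106 = (-77 + √(8² + 16)) - 106 = (-77 + √(64 + 16)) - 106 = (-77 + √80) - 106 = (-77 + 4*√5) - 106 = -183 + 4*√5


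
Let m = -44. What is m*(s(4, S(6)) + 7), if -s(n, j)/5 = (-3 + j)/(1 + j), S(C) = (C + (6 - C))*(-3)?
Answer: -616/17 ≈ -36.235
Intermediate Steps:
S(C) = -18 (S(C) = 6*(-3) = -18)
s(n, j) = -5*(-3 + j)/(1 + j)
m*(s(4, S(6)) + 7) = -44*(5*(3 - 1*(-18))/(1 - 18) + 7) = -44*(5*(3 + 18)/(-17) + 7) = -44*(5*(-1/17)*21 + 7) = -44*(-105/17 + 7) = -44*14/17 = -616/17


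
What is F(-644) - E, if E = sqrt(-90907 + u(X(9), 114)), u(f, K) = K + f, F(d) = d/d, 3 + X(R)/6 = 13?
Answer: 1 - I*sqrt(90733) ≈ 1.0 - 301.22*I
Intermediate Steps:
X(R) = 60 (X(R) = -18 + 6*13 = -18 + 78 = 60)
F(d) = 1
E = I*sqrt(90733) (E = sqrt(-90907 + (114 + 60)) = sqrt(-90907 + 174) = sqrt(-90733) = I*sqrt(90733) ≈ 301.22*I)
F(-644) - E = 1 - I*sqrt(90733)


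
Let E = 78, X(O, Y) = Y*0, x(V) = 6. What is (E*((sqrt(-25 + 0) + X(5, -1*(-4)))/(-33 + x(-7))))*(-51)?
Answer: 2210*I/3 ≈ 736.67*I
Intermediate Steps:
X(O, Y) = 0
(E*((sqrt(-25 + 0) + X(5, -1*(-4)))/(-33 + x(-7))))*(-51) = (78*((sqrt(-25 + 0) + 0)/(-33 + 6)))*(-51) = (78*((sqrt(-25) + 0)/(-27)))*(-51) = (78*((5*I + 0)*(-1/27)))*(-51) = (78*((5*I)*(-1/27)))*(-51) = (78*(-5*I/27))*(-51) = -130*I/9*(-51) = 2210*I/3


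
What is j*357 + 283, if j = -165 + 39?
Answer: -44699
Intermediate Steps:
j = -126
j*357 + 283 = -126*357 + 283 = -44982 + 283 = -44699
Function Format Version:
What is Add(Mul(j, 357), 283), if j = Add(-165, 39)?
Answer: -44699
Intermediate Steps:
j = -126
Add(Mul(j, 357), 283) = Add(Mul(-126, 357), 283) = Add(-44982, 283) = -44699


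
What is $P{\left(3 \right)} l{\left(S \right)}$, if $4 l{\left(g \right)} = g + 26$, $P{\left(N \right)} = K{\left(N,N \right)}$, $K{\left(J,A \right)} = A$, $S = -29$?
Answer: $- \frac{9}{4} \approx -2.25$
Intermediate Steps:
$P{\left(N \right)} = N$
$l{\left(g \right)} = \frac{13}{2} + \frac{g}{4}$ ($l{\left(g \right)} = \frac{g + 26}{4} = \frac{26 + g}{4} = \frac{13}{2} + \frac{g}{4}$)
$P{\left(3 \right)} l{\left(S \right)} = 3 \left(\frac{13}{2} + \frac{1}{4} \left(-29\right)\right) = 3 \left(\frac{13}{2} - \frac{29}{4}\right) = 3 \left(- \frac{3}{4}\right) = - \frac{9}{4}$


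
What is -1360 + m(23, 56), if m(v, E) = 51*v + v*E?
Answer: 1101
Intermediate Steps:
m(v, E) = 51*v + E*v
-1360 + m(23, 56) = -1360 + 23*(51 + 56) = -1360 + 23*107 = -1360 + 2461 = 1101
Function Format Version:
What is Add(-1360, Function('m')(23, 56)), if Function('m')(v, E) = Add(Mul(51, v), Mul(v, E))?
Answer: 1101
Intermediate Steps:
Function('m')(v, E) = Add(Mul(51, v), Mul(E, v))
Add(-1360, Function('m')(23, 56)) = Add(-1360, Mul(23, Add(51, 56))) = Add(-1360, Mul(23, 107)) = Add(-1360, 2461) = 1101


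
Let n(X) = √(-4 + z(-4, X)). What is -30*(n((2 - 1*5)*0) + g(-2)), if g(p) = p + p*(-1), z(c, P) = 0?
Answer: -60*I ≈ -60.0*I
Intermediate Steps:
g(p) = 0 (g(p) = p - p = 0)
n(X) = 2*I (n(X) = √(-4 + 0) = √(-4) = 2*I)
-30*(n((2 - 1*5)*0) + g(-2)) = -30*(2*I + 0) = -60*I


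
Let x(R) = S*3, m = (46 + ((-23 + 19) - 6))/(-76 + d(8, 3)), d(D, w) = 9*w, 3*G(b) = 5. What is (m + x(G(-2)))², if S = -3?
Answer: 227529/2401 ≈ 94.764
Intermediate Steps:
G(b) = 5/3 (G(b) = (⅓)*5 = 5/3)
m = -36/49 (m = (46 + ((-23 + 19) - 6))/(-76 + 9*3) = (46 + (-4 - 6))/(-76 + 27) = (46 - 10)/(-49) = 36*(-1/49) = -36/49 ≈ -0.73469)
x(R) = -9 (x(R) = -3*3 = -9)
(m + x(G(-2)))² = (-36/49 - 9)² = (-477/49)² = 227529/2401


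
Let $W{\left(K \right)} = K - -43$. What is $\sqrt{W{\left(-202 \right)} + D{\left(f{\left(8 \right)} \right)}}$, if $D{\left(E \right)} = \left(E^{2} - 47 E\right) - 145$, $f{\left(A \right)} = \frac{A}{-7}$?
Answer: $\frac{10 i \sqrt{122}}{7} \approx 15.779 i$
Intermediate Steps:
$f{\left(A \right)} = - \frac{A}{7}$ ($f{\left(A \right)} = A \left(- \frac{1}{7}\right) = - \frac{A}{7}$)
$W{\left(K \right)} = 43 + K$ ($W{\left(K \right)} = K + 43 = 43 + K$)
$D{\left(E \right)} = -145 + E^{2} - 47 E$
$\sqrt{W{\left(-202 \right)} + D{\left(f{\left(8 \right)} \right)}} = \sqrt{\left(43 - 202\right) - \left(145 - \frac{64}{49} + 47 \left(- \frac{1}{7}\right) 8\right)} = \sqrt{-159 - \left(\frac{639}{7} - \frac{64}{49}\right)} = \sqrt{-159 + \left(-145 + \frac{64}{49} + \frac{376}{7}\right)} = \sqrt{-159 - \frac{4409}{49}} = \sqrt{- \frac{12200}{49}} = \frac{10 i \sqrt{122}}{7}$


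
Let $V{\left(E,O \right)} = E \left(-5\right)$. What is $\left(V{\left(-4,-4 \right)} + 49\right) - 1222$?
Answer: $-1153$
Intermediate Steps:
$V{\left(E,O \right)} = - 5 E$
$\left(V{\left(-4,-4 \right)} + 49\right) - 1222 = \left(\left(-5\right) \left(-4\right) + 49\right) - 1222 = \left(20 + 49\right) - 1222 = 69 - 1222 = -1153$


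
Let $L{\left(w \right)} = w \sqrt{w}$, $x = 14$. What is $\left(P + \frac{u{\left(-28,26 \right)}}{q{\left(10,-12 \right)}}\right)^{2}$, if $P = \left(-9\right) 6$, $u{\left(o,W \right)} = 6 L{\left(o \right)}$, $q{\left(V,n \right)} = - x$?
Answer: $-1116 - 2592 i \sqrt{7} \approx -1116.0 - 6857.8 i$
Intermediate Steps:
$L{\left(w \right)} = w^{\frac{3}{2}}$
$q{\left(V,n \right)} = -14$ ($q{\left(V,n \right)} = \left(-1\right) 14 = -14$)
$u{\left(o,W \right)} = 6 o^{\frac{3}{2}}$
$P = -54$
$\left(P + \frac{u{\left(-28,26 \right)}}{q{\left(10,-12 \right)}}\right)^{2} = \left(-54 + \frac{6 \left(-28\right)^{\frac{3}{2}}}{-14}\right)^{2} = \left(-54 + 6 \left(- 56 i \sqrt{7}\right) \left(- \frac{1}{14}\right)\right)^{2} = \left(-54 + - 336 i \sqrt{7} \left(- \frac{1}{14}\right)\right)^{2} = \left(-54 + 24 i \sqrt{7}\right)^{2}$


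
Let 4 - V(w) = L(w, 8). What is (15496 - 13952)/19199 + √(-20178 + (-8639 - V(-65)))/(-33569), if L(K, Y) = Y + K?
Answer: 1544/19199 - I*√28878/33569 ≈ 0.080421 - 0.0050623*I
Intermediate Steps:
L(K, Y) = K + Y
V(w) = -4 - w (V(w) = 4 - (w + 8) = 4 - (8 + w) = 4 + (-8 - w) = -4 - w)
(15496 - 13952)/19199 + √(-20178 + (-8639 - V(-65)))/(-33569) = (15496 - 13952)/19199 + √(-20178 + (-8639 - (-4 - 1*(-65))))/(-33569) = 1544*(1/19199) + √(-20178 + (-8639 - (-4 + 65)))*(-1/33569) = 1544/19199 + √(-20178 + (-8639 - 1*61))*(-1/33569) = 1544/19199 + √(-20178 + (-8639 - 61))*(-1/33569) = 1544/19199 + √(-20178 - 8700)*(-1/33569) = 1544/19199 + √(-28878)*(-1/33569) = 1544/19199 + (I*√28878)*(-1/33569) = 1544/19199 - I*√28878/33569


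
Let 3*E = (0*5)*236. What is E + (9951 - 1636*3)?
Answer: 5043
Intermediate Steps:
E = 0 (E = ((0*5)*236)/3 = (0*236)/3 = (⅓)*0 = 0)
E + (9951 - 1636*3) = 0 + (9951 - 1636*3) = 0 + (9951 - 4908) = 0 + 5043 = 5043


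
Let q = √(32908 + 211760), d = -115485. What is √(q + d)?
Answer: √(-115485 + 2*√61167) ≈ 339.1*I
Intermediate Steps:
q = 2*√61167 (q = √244668 = 2*√61167 ≈ 494.64)
√(q + d) = √(2*√61167 - 115485) = √(-115485 + 2*√61167)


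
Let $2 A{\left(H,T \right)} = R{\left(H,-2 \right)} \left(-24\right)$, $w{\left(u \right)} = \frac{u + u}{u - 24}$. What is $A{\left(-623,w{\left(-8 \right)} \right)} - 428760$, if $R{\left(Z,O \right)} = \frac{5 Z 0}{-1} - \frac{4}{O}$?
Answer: $-428784$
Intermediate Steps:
$w{\left(u \right)} = \frac{2 u}{-24 + u}$
$R{\left(Z,O \right)} = - \frac{4}{O}$ ($R{\left(Z,O \right)} = 0 \left(-1\right) - \frac{4}{O} = 0 - \frac{4}{O} = - \frac{4}{O}$)
$A{\left(H,T \right)} = -24$ ($A{\left(H,T \right)} = \frac{- \frac{4}{-2} \left(-24\right)}{2} = \frac{\left(-4\right) \left(- \frac{1}{2}\right) \left(-24\right)}{2} = \frac{2 \left(-24\right)}{2} = \frac{1}{2} \left(-48\right) = -24$)
$A{\left(-623,w{\left(-8 \right)} \right)} - 428760 = -24 - 428760 = -428784$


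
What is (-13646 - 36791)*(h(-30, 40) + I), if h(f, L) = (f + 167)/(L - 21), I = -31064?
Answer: 29761814523/19 ≈ 1.5664e+9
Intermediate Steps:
h(f, L) = (167 + f)/(-21 + L)
(-13646 - 36791)*(h(-30, 40) + I) = (-13646 - 36791)*((167 - 30)/(-21 + 40) - 31064) = -50437*(137/19 - 31064) = -50437*(-590079/19) = 29761814523/19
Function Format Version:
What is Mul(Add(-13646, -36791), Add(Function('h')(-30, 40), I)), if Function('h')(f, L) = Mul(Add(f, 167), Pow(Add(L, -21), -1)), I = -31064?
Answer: Rational(29761814523, 19) ≈ 1.5664e+9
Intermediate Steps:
Function('h')(f, L) = Mul(Pow(Add(-21, L), -1), Add(167, f)) (Function('h')(f, L) = Mul(Add(167, f), Pow(Add(-21, L), -1)) = Mul(Pow(Add(-21, L), -1), Add(167, f)))
Mul(Add(-13646, -36791), Add(Function('h')(-30, 40), I)) = Mul(Add(-13646, -36791), Add(Mul(Pow(Add(-21, 40), -1), Add(167, -30)), -31064)) = Mul(-50437, Add(Mul(Pow(19, -1), 137), -31064)) = Mul(-50437, Add(Mul(Rational(1, 19), 137), -31064)) = Mul(-50437, Add(Rational(137, 19), -31064)) = Mul(-50437, Rational(-590079, 19)) = Rational(29761814523, 19)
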